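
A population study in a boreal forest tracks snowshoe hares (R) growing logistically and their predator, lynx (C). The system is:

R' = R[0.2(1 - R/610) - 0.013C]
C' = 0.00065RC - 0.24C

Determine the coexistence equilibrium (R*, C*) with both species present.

R* ≈ 369, C* ≈ 6.07

From dC/dt = 0 with C > 0: 0.00065R* = 0.24, so R* = 369.
Substitute into dR/dt = 0: 0.2(1 - 369/610) = 0.013C*.
The bracket is 0.395, giving C* = 0.0789/0.013 = 6.07.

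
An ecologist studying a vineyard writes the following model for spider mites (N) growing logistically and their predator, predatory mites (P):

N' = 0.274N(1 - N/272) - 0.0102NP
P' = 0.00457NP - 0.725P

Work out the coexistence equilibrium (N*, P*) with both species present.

N* ≈ 159, P* ≈ 11.2

From dP/dt = 0 with P > 0: 0.00457N* = 0.725, so N* = 159.
Substitute into dN/dt = 0: 0.274(1 - 159/272) = 0.0102P*.
The bracket is 0.417, giving P* = 0.114/0.0102 = 11.2.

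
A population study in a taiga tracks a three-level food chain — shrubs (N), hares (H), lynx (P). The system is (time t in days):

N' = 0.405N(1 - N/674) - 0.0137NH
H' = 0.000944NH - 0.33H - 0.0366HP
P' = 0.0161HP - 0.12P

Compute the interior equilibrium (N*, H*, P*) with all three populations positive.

From dP/dt = 0: 0.0161H* = 0.12, so H* = 7.45.
From dN/dt = 0: 0.405(1 - N*/674) = 0.0137·7.45, giving N* = 674·(1 - 0.252) = 504.
From dH/dt = 0: 0.000944·504 - 0.33 = 0.0366P*, so P* = 0.146/0.0366 = 3.98.

N* ≈ 504, H* ≈ 7.45, P* ≈ 3.98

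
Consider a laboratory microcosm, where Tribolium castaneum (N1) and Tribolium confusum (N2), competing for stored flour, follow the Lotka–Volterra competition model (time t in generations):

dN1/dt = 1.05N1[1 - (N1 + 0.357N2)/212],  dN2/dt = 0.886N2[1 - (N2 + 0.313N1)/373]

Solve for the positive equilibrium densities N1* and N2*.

N1* ≈ 88.8, N2* ≈ 345

Setting both brackets to zero gives the nullclines N1 + 0.357N2 = 212 and 0.313N1 + N2 = 373.
Substituting N2 = 373 - 0.313N1 into the first: N1(1 - 0.357·0.313) = 212 - 0.357·373.
So N1* = 78.8/0.888 = 88.8, and then N2* = 373 - 0.313·88.8 = 345.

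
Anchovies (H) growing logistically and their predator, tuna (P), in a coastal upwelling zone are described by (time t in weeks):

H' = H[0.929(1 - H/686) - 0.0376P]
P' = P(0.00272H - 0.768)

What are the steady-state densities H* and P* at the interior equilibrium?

From dP/dt = 0 with P > 0: 0.00272H* = 0.768, so H* = 282.
Substitute into dH/dt = 0: 0.929(1 - 282/686) = 0.0376P*.
The bracket is 0.588, giving P* = 0.547/0.0376 = 14.5.

H* ≈ 282, P* ≈ 14.5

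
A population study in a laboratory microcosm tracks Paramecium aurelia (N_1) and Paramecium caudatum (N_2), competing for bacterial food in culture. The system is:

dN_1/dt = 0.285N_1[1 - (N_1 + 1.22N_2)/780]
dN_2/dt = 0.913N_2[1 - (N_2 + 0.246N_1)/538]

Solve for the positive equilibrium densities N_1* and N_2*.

N_1* ≈ 177, N_2* ≈ 495

Setting both brackets to zero gives the nullclines N_1 + 1.22N_2 = 780 and 0.246N_1 + N_2 = 538.
Substituting N_2 = 538 - 0.246N_1 into the first: N_1(1 - 1.22·0.246) = 780 - 1.22·538.
So N_1* = 124/0.7 = 177, and then N_2* = 538 - 0.246·177 = 495.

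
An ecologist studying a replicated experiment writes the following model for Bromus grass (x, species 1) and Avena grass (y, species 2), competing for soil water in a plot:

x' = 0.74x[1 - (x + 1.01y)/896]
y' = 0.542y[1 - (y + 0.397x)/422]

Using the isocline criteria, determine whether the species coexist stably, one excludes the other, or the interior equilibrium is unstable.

stable coexistence

Compare the nullcline intercepts: K1/α12 = 896/1.01 = 887 > K2 = 422; K2/α21 = 422/0.397 = 1060 > K1 = 896.
Since both inequalities hold, each species can invade when rare, so the interior equilibrium is stable.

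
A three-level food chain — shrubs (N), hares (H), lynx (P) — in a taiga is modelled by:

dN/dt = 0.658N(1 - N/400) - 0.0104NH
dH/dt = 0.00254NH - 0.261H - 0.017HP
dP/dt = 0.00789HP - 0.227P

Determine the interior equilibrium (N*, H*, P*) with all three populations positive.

N* ≈ 218, H* ≈ 28.8, P* ≈ 17.2

From dP/dt = 0: 0.00789H* = 0.227, so H* = 28.8.
From dN/dt = 0: 0.658(1 - N*/400) = 0.0104·28.8, giving N* = 400·(1 - 0.455) = 218.
From dH/dt = 0: 0.00254·218 - 0.261 = 0.017P*, so P* = 0.293/0.017 = 17.2.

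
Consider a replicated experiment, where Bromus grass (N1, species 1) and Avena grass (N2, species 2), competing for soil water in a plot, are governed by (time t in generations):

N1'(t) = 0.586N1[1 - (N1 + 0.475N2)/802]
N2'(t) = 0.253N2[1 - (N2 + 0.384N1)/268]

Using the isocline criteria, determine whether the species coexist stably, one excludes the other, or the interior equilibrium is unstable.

species 1 excludes species 2

Compare the nullcline intercepts: K1/α12 = 802/0.475 = 1690 > K2 = 268; K2/α21 = 268/0.384 = 698 < K1 = 802.
Since the inequalities point opposite ways, species 1 can invade but species 2 cannot.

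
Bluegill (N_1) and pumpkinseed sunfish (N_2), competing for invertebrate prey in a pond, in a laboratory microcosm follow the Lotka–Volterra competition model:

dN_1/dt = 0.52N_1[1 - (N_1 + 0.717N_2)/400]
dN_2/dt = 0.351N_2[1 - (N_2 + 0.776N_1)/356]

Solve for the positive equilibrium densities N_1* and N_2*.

N_1* ≈ 326, N_2* ≈ 103

Setting both brackets to zero gives the nullclines N_1 + 0.717N_2 = 400 and 0.776N_1 + N_2 = 356.
Substituting N_2 = 356 - 0.776N_1 into the first: N_1(1 - 0.717·0.776) = 400 - 0.717·356.
So N_1* = 145/0.444 = 326, and then N_2* = 356 - 0.776·326 = 103.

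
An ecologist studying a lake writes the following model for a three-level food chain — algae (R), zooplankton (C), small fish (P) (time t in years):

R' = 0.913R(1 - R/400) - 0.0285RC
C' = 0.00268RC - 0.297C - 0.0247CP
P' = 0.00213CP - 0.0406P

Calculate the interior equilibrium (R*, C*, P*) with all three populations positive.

R* ≈ 162, C* ≈ 19.1, P* ≈ 5.55

From dP/dt = 0: 0.00213C* = 0.0406, so C* = 19.1.
From dR/dt = 0: 0.913(1 - R*/400) = 0.0285·19.1, giving R* = 400·(1 - 0.595) = 162.
From dC/dt = 0: 0.00268·162 - 0.297 = 0.0247P*, so P* = 0.137/0.0247 = 5.55.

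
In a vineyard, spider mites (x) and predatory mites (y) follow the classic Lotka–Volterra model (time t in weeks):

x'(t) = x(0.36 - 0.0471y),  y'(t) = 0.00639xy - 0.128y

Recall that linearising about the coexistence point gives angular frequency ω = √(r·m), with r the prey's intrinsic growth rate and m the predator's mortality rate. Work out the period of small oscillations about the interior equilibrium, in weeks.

T ≈ 29.3 weeks

Here r = 0.36 and m = 0.128, so r·m = 0.0461.
ω = √0.0461 = 0.215 per week, hence T = 2π/ω ≈ 29.3 weeks.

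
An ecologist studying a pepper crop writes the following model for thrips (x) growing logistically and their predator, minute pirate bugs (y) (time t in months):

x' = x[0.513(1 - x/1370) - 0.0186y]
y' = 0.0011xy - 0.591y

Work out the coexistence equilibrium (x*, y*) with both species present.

From dy/dt = 0 with y > 0: 0.0011x* = 0.591, so x* = 537.
Substitute into dx/dt = 0: 0.513(1 - 537/1370) = 0.0186y*.
The bracket is 0.608, giving y* = 0.312/0.0186 = 16.8.

x* ≈ 537, y* ≈ 16.8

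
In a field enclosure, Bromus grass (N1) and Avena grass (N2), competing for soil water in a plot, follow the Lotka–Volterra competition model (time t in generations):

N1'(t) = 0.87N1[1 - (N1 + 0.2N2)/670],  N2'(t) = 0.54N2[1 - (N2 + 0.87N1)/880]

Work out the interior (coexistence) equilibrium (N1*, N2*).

Setting both brackets to zero gives the nullclines N1 + 0.2N2 = 670 and 0.87N1 + N2 = 880.
Substituting N2 = 880 - 0.87N1 into the first: N1(1 - 0.2·0.87) = 670 - 0.2·880.
So N1* = 494/0.826 = 598, and then N2* = 880 - 0.87·598 = 360.

N1* ≈ 598, N2* ≈ 360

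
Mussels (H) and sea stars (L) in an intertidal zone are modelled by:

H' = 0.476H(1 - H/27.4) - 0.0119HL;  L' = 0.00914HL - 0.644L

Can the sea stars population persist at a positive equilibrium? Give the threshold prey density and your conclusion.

Threshold H = 70.5; K < 70.5, so no, the predator goes extinct.

The predator equation gives dL/dt > 0 only when H > 0.644/0.00914 = 70.5.
Without the predator, H → K = 27.4. Since 27.4 < 70.5, the predator cannot invade.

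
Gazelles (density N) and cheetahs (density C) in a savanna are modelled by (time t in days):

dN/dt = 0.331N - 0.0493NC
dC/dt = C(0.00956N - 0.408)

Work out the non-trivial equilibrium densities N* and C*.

N* ≈ 42.7, C* ≈ 6.71

Set dC/dt = 0 with C > 0: 0.00956N - 0.408 = 0, so N* = 0.408/0.00956 = 42.7.
Set dN/dt = 0 with N > 0: 0.331 - 0.0493C = 0, so C* = 0.331/0.0493 = 6.71.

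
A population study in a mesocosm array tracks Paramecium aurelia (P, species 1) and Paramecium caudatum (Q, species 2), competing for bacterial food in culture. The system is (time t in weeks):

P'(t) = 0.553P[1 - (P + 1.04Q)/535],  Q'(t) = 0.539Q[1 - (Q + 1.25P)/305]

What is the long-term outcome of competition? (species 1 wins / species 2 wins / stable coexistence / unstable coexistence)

Compare the nullcline intercepts: K1/α12 = 535/1.04 = 514 > K2 = 305; K2/α21 = 305/1.25 = 244 < K1 = 535.
Since the inequalities point opposite ways, species 1 can invade but species 2 cannot.

species 1 excludes species 2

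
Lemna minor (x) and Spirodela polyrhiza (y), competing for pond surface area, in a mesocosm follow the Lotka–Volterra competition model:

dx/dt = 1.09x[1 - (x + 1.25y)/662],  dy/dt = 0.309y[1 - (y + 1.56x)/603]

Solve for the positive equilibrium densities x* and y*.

x* ≈ 96.6, y* ≈ 452

Setting both brackets to zero gives the nullclines x + 1.25y = 662 and 1.56x + y = 603.
Substituting y = 603 - 1.56x into the first: x(1 - 1.25·1.56) = 662 - 1.25·603.
So x* = -91.8/-0.95 = 96.6, and then y* = 603 - 1.56·96.6 = 452.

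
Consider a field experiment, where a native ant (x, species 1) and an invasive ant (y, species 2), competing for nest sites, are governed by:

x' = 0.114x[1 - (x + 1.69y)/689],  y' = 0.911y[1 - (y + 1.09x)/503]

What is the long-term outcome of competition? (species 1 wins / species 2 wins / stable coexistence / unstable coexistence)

Compare the nullcline intercepts: K1/α12 = 689/1.69 = 408 < K2 = 503; K2/α21 = 503/1.09 = 461 < K1 = 689.
Since both are reversed, neither can invade when rare; the interior point is a saddle.

unstable coexistence (outcome depends on initial conditions)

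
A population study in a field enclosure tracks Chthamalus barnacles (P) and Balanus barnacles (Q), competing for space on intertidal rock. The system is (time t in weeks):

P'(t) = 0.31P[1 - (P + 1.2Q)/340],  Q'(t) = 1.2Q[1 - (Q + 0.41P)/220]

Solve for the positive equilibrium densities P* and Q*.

Setting both brackets to zero gives the nullclines P + 1.2Q = 340 and 0.41P + Q = 220.
Substituting Q = 220 - 0.41P into the first: P(1 - 1.2·0.41) = 340 - 1.2·220.
So P* = 76/0.508 = 150, and then Q* = 220 - 0.41·150 = 159.

P* ≈ 150, Q* ≈ 159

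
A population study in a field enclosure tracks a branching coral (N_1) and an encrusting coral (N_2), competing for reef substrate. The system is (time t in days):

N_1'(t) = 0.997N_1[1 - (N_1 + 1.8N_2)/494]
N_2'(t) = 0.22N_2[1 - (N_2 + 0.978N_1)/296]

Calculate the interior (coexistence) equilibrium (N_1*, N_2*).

N_1* ≈ 51, N_2* ≈ 246

Setting both brackets to zero gives the nullclines N_1 + 1.8N_2 = 494 and 0.978N_1 + N_2 = 296.
Substituting N_2 = 296 - 0.978N_1 into the first: N_1(1 - 1.8·0.978) = 494 - 1.8·296.
So N_1* = -38.8/-0.76 = 51, and then N_2* = 296 - 0.978·51 = 246.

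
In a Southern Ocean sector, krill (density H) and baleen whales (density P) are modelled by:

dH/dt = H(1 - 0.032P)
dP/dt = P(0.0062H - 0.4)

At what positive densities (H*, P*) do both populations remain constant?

H* ≈ 64.5, P* ≈ 31.2

Set dP/dt = 0 with P > 0: 0.0062H - 0.4 = 0, so H* = 0.4/0.0062 = 64.5.
Set dH/dt = 0 with H > 0: 1 - 0.032P = 0, so P* = 1/0.032 = 31.2.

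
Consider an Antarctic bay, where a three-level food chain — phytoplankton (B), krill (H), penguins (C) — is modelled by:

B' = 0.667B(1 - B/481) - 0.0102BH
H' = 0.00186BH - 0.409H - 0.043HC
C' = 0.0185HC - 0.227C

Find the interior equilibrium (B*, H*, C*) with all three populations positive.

B* ≈ 391, H* ≈ 12.3, C* ≈ 7.39

From dC/dt = 0: 0.0185H* = 0.227, so H* = 12.3.
From dB/dt = 0: 0.667(1 - B*/481) = 0.0102·12.3, giving B* = 481·(1 - 0.188) = 391.
From dH/dt = 0: 0.00186·391 - 0.409 = 0.043C*, so C* = 0.318/0.043 = 7.39.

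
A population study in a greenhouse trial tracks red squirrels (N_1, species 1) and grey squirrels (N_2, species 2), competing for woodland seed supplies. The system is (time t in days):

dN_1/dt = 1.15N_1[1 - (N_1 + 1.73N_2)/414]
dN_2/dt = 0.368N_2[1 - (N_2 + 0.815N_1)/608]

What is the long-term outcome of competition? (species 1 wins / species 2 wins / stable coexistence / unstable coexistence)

Compare the nullcline intercepts: K1/α12 = 414/1.73 = 239 < K2 = 608; K2/α21 = 608/0.815 = 746 > K1 = 414.
Since the inequalities point opposite ways, species 2 can invade but species 1 cannot.

species 2 excludes species 1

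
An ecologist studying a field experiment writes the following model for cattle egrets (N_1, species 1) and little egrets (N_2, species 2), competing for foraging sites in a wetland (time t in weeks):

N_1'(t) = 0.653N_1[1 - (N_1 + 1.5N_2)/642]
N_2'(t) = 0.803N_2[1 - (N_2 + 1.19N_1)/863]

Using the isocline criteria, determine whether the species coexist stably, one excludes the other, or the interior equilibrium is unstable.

species 2 excludes species 1

Compare the nullcline intercepts: K1/α12 = 642/1.5 = 428 < K2 = 863; K2/α21 = 863/1.19 = 725 > K1 = 642.
Since the inequalities point opposite ways, species 2 can invade but species 1 cannot.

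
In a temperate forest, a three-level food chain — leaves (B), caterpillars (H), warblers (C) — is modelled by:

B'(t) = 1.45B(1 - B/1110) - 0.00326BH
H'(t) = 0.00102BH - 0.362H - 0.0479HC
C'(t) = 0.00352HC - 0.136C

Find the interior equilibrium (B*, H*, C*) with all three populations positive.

From dC/dt = 0: 0.00352H* = 0.136, so H* = 38.6.
From dB/dt = 0: 1.45(1 - B*/1110) = 0.00326·38.6, giving B* = 1110·(1 - 0.0869) = 1010.
From dH/dt = 0: 0.00102·1010 - 0.362 = 0.0479C*, so C* = 0.672/0.0479 = 14.

B* ≈ 1010, H* ≈ 38.6, C* ≈ 14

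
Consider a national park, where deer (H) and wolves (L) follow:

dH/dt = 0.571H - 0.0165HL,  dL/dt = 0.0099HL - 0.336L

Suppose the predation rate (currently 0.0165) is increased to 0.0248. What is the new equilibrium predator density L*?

At the interior fixed point, setting dH/dt = 0 with H > 0 fixes L* = (prey growth rate)/(HL coefficient) — independent of the other coefficients.
With the change, L* = 0.571/0.0248 = 23; it falls from 34.6.

L* ≈ 23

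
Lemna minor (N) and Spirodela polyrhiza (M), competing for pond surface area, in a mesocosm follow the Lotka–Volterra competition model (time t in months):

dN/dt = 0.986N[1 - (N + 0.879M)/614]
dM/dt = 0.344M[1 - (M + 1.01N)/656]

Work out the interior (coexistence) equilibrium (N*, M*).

Setting both brackets to zero gives the nullclines N + 0.879M = 614 and 1.01N + M = 656.
Substituting M = 656 - 1.01N into the first: N(1 - 0.879·1.01) = 614 - 0.879·656.
So N* = 37.4/0.112 = 333, and then M* = 656 - 1.01·333 = 320.

N* ≈ 333, M* ≈ 320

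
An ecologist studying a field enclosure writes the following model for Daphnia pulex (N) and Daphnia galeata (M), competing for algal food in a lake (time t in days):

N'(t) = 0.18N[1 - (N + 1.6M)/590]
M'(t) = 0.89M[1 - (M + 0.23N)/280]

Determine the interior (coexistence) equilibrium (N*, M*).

N* ≈ 225, M* ≈ 228

Setting both brackets to zero gives the nullclines N + 1.6M = 590 and 0.23N + M = 280.
Substituting M = 280 - 0.23N into the first: N(1 - 1.6·0.23) = 590 - 1.6·280.
So N* = 142/0.632 = 225, and then M* = 280 - 0.23·225 = 228.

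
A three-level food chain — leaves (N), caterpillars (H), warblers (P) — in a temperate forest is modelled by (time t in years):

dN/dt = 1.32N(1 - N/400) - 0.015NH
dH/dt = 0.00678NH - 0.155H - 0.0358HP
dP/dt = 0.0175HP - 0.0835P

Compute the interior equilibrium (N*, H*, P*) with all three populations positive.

N* ≈ 378, H* ≈ 4.77, P* ≈ 67.3

From dP/dt = 0: 0.0175H* = 0.0835, so H* = 4.77.
From dN/dt = 0: 1.32(1 - N*/400) = 0.015·4.77, giving N* = 400·(1 - 0.0542) = 378.
From dH/dt = 0: 0.00678·378 - 0.155 = 0.0358P*, so P* = 2.41/0.0358 = 67.3.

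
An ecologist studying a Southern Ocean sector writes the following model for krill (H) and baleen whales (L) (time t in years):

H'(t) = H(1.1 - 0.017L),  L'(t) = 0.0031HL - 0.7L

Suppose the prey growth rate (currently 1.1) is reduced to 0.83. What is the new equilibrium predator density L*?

At the interior fixed point, setting dH/dt = 0 with H > 0 fixes L* = (prey growth rate)/(HL coefficient) — independent of the other coefficients.
With the change, L* = 0.83/0.017 = 48.8; it falls from 64.7.

L* ≈ 48.8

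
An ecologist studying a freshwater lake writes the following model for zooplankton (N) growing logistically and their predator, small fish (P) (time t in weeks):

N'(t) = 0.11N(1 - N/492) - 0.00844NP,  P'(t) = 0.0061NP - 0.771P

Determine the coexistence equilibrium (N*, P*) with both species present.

From dP/dt = 0 with P > 0: 0.0061N* = 0.771, so N* = 126.
Substitute into dN/dt = 0: 0.11(1 - 126/492) = 0.00844P*.
The bracket is 0.743, giving P* = 0.0817/0.00844 = 9.68.

N* ≈ 126, P* ≈ 9.68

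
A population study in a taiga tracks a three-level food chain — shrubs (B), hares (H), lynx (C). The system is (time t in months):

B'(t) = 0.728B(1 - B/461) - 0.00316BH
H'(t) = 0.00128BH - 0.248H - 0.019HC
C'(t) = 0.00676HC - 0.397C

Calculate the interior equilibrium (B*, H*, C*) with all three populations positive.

B* ≈ 343, H* ≈ 58.7, C* ≈ 10.1

From dC/dt = 0: 0.00676H* = 0.397, so H* = 58.7.
From dB/dt = 0: 0.728(1 - B*/461) = 0.00316·58.7, giving B* = 461·(1 - 0.255) = 343.
From dH/dt = 0: 0.00128·343 - 0.248 = 0.019C*, so C* = 0.192/0.019 = 10.1.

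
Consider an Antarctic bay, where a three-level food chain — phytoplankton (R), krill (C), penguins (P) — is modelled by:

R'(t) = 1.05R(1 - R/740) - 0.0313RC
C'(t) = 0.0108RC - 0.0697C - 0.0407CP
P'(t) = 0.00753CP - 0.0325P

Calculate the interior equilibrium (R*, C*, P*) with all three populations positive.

R* ≈ 645, C* ≈ 4.32, P* ≈ 169

From dP/dt = 0: 0.00753C* = 0.0325, so C* = 4.32.
From dR/dt = 0: 1.05(1 - R*/740) = 0.0313·4.32, giving R* = 740·(1 - 0.129) = 645.
From dC/dt = 0: 0.0108·645 - 0.0697 = 0.0407P*, so P* = 6.89/0.0407 = 169.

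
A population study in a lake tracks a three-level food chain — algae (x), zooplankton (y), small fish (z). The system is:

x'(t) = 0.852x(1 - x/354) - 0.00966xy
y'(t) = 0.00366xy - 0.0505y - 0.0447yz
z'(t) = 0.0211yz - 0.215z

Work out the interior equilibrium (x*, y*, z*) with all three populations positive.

From dz/dt = 0: 0.0211y* = 0.215, so y* = 10.2.
From dx/dt = 0: 0.852(1 - x*/354) = 0.00966·10.2, giving x* = 354·(1 - 0.116) = 313.
From dy/dt = 0: 0.00366·313 - 0.0505 = 0.0447z*, so z* = 1.1/0.0447 = 24.5.

x* ≈ 313, y* ≈ 10.2, z* ≈ 24.5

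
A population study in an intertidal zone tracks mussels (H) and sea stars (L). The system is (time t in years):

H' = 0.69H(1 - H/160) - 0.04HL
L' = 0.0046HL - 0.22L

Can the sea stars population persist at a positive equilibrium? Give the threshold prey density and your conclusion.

The predator equation gives dL/dt > 0 only when H > 0.22/0.0046 = 47.8.
Without the predator, H → K = 160. Since 160 > 47.8, the predator can invade and persist.

Threshold H = 47.8; K > 47.8, so yes, the predator persists.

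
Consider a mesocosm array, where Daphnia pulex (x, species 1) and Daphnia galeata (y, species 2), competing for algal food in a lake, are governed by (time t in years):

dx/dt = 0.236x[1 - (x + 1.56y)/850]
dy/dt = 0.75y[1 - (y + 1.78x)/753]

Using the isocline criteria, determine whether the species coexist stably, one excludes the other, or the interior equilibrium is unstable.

Compare the nullcline intercepts: K1/α12 = 850/1.56 = 545 < K2 = 753; K2/α21 = 753/1.78 = 423 < K1 = 850.
Since both are reversed, neither can invade when rare; the interior point is a saddle.

unstable coexistence (outcome depends on initial conditions)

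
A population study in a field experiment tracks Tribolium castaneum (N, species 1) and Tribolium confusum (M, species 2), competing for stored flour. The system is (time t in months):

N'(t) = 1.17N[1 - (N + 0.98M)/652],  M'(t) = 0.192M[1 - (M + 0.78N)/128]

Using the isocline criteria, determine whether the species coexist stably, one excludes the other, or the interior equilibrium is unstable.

Compare the nullcline intercepts: K1/α12 = 652/0.98 = 665 > K2 = 128; K2/α21 = 128/0.78 = 164 < K1 = 652.
Since the inequalities point opposite ways, species 1 can invade but species 2 cannot.

species 1 excludes species 2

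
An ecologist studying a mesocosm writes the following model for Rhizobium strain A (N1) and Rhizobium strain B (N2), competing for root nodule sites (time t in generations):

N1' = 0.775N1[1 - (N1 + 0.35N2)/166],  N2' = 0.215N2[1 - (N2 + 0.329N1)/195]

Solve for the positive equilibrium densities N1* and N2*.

N1* ≈ 110, N2* ≈ 159

Setting both brackets to zero gives the nullclines N1 + 0.35N2 = 166 and 0.329N1 + N2 = 195.
Substituting N2 = 195 - 0.329N1 into the first: N1(1 - 0.35·0.329) = 166 - 0.35·195.
So N1* = 97.8/0.885 = 110, and then N2* = 195 - 0.329·110 = 159.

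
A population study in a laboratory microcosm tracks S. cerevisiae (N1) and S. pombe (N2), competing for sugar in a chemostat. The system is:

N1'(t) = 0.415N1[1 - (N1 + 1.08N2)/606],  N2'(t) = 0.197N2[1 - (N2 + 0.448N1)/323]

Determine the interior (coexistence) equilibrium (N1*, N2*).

Setting both brackets to zero gives the nullclines N1 + 1.08N2 = 606 and 0.448N1 + N2 = 323.
Substituting N2 = 323 - 0.448N1 into the first: N1(1 - 1.08·0.448) = 606 - 1.08·323.
So N1* = 257/0.516 = 498, and then N2* = 323 - 0.448·498 = 99.8.

N1* ≈ 498, N2* ≈ 99.8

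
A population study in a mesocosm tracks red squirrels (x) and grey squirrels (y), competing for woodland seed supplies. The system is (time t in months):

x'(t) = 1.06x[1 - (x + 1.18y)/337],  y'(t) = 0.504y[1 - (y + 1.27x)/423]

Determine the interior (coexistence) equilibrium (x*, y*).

x* ≈ 325, y* ≈ 10

Setting both brackets to zero gives the nullclines x + 1.18y = 337 and 1.27x + y = 423.
Substituting y = 423 - 1.27x into the first: x(1 - 1.18·1.27) = 337 - 1.18·423.
So x* = -162/-0.499 = 325, and then y* = 423 - 1.27·325 = 10.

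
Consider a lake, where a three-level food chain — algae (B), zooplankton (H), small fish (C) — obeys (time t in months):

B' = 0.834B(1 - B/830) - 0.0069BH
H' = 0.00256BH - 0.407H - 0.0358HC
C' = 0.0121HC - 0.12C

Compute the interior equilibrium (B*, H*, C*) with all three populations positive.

From dC/dt = 0: 0.0121H* = 0.12, so H* = 9.92.
From dB/dt = 0: 0.834(1 - B*/830) = 0.0069·9.92, giving B* = 830·(1 - 0.0821) = 762.
From dH/dt = 0: 0.00256·762 - 0.407 = 0.0358C*, so C* = 1.54/0.0358 = 43.1.

B* ≈ 762, H* ≈ 9.92, C* ≈ 43.1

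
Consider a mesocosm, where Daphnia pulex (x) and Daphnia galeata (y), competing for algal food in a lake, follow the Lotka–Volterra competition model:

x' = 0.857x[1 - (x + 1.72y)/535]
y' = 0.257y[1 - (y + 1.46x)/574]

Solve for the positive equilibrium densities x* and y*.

Setting both brackets to zero gives the nullclines x + 1.72y = 535 and 1.46x + y = 574.
Substituting y = 574 - 1.46x into the first: x(1 - 1.72·1.46) = 535 - 1.72·574.
So x* = -452/-1.51 = 299, and then y* = 574 - 1.46·299 = 137.

x* ≈ 299, y* ≈ 137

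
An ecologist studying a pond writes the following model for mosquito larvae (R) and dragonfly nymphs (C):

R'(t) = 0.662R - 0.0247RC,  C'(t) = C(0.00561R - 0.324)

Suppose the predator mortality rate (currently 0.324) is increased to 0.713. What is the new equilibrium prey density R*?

At the interior fixed point, setting dC/dt = 0 with C > 0 fixes R* = (predator death rate)/(RC coefficient) — independent of the other coefficients.
With the change, R* = 0.713/0.00561 = 127; it rises from 57.8.

R* ≈ 127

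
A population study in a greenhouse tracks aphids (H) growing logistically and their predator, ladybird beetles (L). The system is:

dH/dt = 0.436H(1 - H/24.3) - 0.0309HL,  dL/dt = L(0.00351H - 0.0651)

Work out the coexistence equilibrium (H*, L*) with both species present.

H* ≈ 18.5, L* ≈ 3.34

From dL/dt = 0 with L > 0: 0.00351H* = 0.0651, so H* = 18.5.
Substitute into dH/dt = 0: 0.436(1 - 18.5/24.3) = 0.0309L*.
The bracket is 0.237, giving L* = 0.103/0.0309 = 3.34.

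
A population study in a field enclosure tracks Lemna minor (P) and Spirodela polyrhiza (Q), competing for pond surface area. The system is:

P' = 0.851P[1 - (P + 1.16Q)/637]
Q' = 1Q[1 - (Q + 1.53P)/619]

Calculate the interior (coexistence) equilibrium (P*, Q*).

Setting both brackets to zero gives the nullclines P + 1.16Q = 637 and 1.53P + Q = 619.
Substituting Q = 619 - 1.53P into the first: P(1 - 1.16·1.53) = 637 - 1.16·619.
So P* = -81/-0.775 = 105, and then Q* = 619 - 1.53·105 = 459.

P* ≈ 105, Q* ≈ 459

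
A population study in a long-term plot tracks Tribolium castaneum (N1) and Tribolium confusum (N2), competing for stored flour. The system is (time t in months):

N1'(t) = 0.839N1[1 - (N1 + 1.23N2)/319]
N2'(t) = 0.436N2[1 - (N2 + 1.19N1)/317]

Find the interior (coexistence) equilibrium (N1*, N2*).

N1* ≈ 153, N2* ≈ 135

Setting both brackets to zero gives the nullclines N1 + 1.23N2 = 319 and 1.19N1 + N2 = 317.
Substituting N2 = 317 - 1.19N1 into the first: N1(1 - 1.23·1.19) = 319 - 1.23·317.
So N1* = -70.9/-0.464 = 153, and then N2* = 317 - 1.19·153 = 135.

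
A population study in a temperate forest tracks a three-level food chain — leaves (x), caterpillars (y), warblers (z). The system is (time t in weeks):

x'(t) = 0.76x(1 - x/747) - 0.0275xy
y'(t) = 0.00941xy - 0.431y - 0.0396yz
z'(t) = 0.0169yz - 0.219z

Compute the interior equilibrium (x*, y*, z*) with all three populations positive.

x* ≈ 397, y* ≈ 13, z* ≈ 83.4

From dz/dt = 0: 0.0169y* = 0.219, so y* = 13.
From dx/dt = 0: 0.76(1 - x*/747) = 0.0275·13, giving x* = 747·(1 - 0.469) = 397.
From dy/dt = 0: 0.00941·397 - 0.431 = 0.0396z*, so z* = 3.3/0.0396 = 83.4.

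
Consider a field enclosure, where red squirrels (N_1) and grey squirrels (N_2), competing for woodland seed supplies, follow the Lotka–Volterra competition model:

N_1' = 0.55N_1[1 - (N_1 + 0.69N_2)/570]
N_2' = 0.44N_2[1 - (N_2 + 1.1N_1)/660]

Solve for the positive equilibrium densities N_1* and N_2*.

N_1* ≈ 476, N_2* ≈ 137

Setting both brackets to zero gives the nullclines N_1 + 0.69N_2 = 570 and 1.1N_1 + N_2 = 660.
Substituting N_2 = 660 - 1.1N_1 into the first: N_1(1 - 0.69·1.1) = 570 - 0.69·660.
So N_1* = 115/0.241 = 476, and then N_2* = 660 - 1.1·476 = 137.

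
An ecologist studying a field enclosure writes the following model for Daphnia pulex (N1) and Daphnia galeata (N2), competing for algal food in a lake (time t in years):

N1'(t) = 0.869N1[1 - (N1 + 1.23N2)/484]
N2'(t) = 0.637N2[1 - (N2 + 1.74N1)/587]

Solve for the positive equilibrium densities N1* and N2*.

N1* ≈ 209, N2* ≈ 224

Setting both brackets to zero gives the nullclines N1 + 1.23N2 = 484 and 1.74N1 + N2 = 587.
Substituting N2 = 587 - 1.74N1 into the first: N1(1 - 1.23·1.74) = 484 - 1.23·587.
So N1* = -238/-1.14 = 209, and then N2* = 587 - 1.74·209 = 224.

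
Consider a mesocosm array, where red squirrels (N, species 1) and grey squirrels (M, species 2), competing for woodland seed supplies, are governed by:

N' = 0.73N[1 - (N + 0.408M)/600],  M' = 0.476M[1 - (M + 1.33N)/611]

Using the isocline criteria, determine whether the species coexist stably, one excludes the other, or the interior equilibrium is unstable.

Compare the nullcline intercepts: K1/α12 = 600/0.408 = 1470 > K2 = 611; K2/α21 = 611/1.33 = 459 < K1 = 600.
Since the inequalities point opposite ways, species 1 can invade but species 2 cannot.

species 1 excludes species 2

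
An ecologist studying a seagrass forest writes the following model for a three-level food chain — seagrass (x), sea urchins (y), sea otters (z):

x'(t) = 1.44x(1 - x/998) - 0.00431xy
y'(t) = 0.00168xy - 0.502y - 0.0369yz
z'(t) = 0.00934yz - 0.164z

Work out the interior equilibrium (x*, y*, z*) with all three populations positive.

From dz/dt = 0: 0.00934y* = 0.164, so y* = 17.6.
From dx/dt = 0: 1.44(1 - x*/998) = 0.00431·17.6, giving x* = 998·(1 - 0.0526) = 946.
From dy/dt = 0: 0.00168·946 - 0.502 = 0.0369z*, so z* = 1.09/0.0369 = 29.4.

x* ≈ 946, y* ≈ 17.6, z* ≈ 29.4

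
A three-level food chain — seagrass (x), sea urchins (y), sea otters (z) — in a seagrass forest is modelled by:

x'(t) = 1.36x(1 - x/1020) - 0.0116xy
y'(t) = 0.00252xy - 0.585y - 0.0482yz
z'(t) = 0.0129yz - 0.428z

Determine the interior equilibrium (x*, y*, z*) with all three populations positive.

x* ≈ 731, y* ≈ 33.2, z* ≈ 26.1

From dz/dt = 0: 0.0129y* = 0.428, so y* = 33.2.
From dx/dt = 0: 1.36(1 - x*/1020) = 0.0116·33.2, giving x* = 1020·(1 - 0.283) = 731.
From dy/dt = 0: 0.00252·731 - 0.585 = 0.0482z*, so z* = 1.26/0.0482 = 26.1.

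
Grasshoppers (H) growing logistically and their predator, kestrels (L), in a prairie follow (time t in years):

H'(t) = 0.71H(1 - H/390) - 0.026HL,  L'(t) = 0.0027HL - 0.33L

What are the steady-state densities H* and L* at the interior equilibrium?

From dL/dt = 0 with L > 0: 0.0027H* = 0.33, so H* = 122.
Substitute into dH/dt = 0: 0.71(1 - 122/390) = 0.026L*.
The bracket is 0.687, giving L* = 0.487/0.026 = 18.7.

H* ≈ 122, L* ≈ 18.7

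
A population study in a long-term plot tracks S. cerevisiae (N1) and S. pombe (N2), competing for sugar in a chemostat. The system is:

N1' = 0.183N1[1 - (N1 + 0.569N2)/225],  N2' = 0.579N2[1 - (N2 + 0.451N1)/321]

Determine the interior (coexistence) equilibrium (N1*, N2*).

Setting both brackets to zero gives the nullclines N1 + 0.569N2 = 225 and 0.451N1 + N2 = 321.
Substituting N2 = 321 - 0.451N1 into the first: N1(1 - 0.569·0.451) = 225 - 0.569·321.
So N1* = 42.4/0.743 = 57, and then N2* = 321 - 0.451·57 = 295.

N1* ≈ 57, N2* ≈ 295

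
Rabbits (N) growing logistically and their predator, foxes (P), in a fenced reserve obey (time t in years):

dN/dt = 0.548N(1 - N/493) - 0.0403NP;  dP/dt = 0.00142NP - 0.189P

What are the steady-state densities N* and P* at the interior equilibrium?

N* ≈ 133, P* ≈ 9.93

From dP/dt = 0 with P > 0: 0.00142N* = 0.189, so N* = 133.
Substitute into dN/dt = 0: 0.548(1 - 133/493) = 0.0403P*.
The bracket is 0.73, giving P* = 0.4/0.0403 = 9.93.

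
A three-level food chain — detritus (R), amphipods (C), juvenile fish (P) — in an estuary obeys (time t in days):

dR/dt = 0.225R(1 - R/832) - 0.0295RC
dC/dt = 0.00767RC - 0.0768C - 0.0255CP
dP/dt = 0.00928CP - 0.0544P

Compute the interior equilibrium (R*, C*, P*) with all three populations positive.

From dP/dt = 0: 0.00928C* = 0.0544, so C* = 5.86.
From dR/dt = 0: 0.225(1 - R*/832) = 0.0295·5.86, giving R* = 832·(1 - 0.769) = 193.
From dC/dt = 0: 0.00767·193 - 0.0768 = 0.0255P*, so P* = 1.4/0.0255 = 54.9.

R* ≈ 193, C* ≈ 5.86, P* ≈ 54.9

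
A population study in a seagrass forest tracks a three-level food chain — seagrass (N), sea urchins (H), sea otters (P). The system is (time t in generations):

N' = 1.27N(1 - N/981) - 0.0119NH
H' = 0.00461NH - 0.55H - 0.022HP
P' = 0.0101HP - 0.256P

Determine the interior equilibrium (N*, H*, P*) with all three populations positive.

From dP/dt = 0: 0.0101H* = 0.256, so H* = 25.3.
From dN/dt = 0: 1.27(1 - N*/981) = 0.0119·25.3, giving N* = 981·(1 - 0.237) = 748.
From dH/dt = 0: 0.00461·748 - 0.55 = 0.022P*, so P* = 2.9/0.022 = 132.

N* ≈ 748, H* ≈ 25.3, P* ≈ 132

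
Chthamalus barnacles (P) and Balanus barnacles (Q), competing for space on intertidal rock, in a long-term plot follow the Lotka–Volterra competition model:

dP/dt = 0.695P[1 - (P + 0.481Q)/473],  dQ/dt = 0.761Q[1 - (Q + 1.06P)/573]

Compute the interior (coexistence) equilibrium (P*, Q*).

P* ≈ 403, Q* ≈ 146

Setting both brackets to zero gives the nullclines P + 0.481Q = 473 and 1.06P + Q = 573.
Substituting Q = 573 - 1.06P into the first: P(1 - 0.481·1.06) = 473 - 0.481·573.
So P* = 197/0.49 = 403, and then Q* = 573 - 1.06·403 = 146.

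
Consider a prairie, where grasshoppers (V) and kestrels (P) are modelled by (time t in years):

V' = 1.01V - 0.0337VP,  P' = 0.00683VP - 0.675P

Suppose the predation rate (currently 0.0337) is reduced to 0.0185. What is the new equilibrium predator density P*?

P* ≈ 54.6

At the interior fixed point, setting dV/dt = 0 with V > 0 fixes P* = (prey growth rate)/(VP coefficient) — independent of the other coefficients.
With the change, P* = 1.01/0.0185 = 54.6; it rises from 30.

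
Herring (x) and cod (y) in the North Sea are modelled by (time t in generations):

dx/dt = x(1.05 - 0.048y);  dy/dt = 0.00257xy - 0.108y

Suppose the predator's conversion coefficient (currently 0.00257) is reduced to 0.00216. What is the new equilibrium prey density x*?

x* ≈ 50

At the interior fixed point, setting dy/dt = 0 with y > 0 fixes x* = (predator death rate)/(xy coefficient) — independent of the other coefficients.
With the change, x* = 0.108/0.00216 = 50; it rises from 42.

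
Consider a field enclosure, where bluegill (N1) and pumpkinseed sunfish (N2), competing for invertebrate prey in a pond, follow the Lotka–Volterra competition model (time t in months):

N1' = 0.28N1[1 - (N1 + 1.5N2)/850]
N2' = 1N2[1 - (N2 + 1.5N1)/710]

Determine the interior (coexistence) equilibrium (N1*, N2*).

Setting both brackets to zero gives the nullclines N1 + 1.5N2 = 850 and 1.5N1 + N2 = 710.
Substituting N2 = 710 - 1.5N1 into the first: N1(1 - 1.5·1.5) = 850 - 1.5·710.
So N1* = -215/-1.25 = 172, and then N2* = 710 - 1.5·172 = 452.

N1* ≈ 172, N2* ≈ 452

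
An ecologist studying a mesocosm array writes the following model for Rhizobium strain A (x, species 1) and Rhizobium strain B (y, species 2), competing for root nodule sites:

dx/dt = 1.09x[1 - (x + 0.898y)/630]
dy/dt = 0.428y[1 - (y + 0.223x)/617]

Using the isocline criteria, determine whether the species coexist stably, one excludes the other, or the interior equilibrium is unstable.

Compare the nullcline intercepts: K1/α12 = 630/0.898 = 702 > K2 = 617; K2/α21 = 617/0.223 = 2770 > K1 = 630.
Since both inequalities hold, each species can invade when rare, so the interior equilibrium is stable.

stable coexistence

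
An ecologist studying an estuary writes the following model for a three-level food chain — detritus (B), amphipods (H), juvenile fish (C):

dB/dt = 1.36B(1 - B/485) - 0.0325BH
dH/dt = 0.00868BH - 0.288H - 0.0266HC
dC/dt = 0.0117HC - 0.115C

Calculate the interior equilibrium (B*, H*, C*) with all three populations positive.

B* ≈ 371, H* ≈ 9.83, C* ≈ 110

From dC/dt = 0: 0.0117H* = 0.115, so H* = 9.83.
From dB/dt = 0: 1.36(1 - B*/485) = 0.0325·9.83, giving B* = 485·(1 - 0.235) = 371.
From dH/dt = 0: 0.00868·371 - 0.288 = 0.0266C*, so C* = 2.93/0.0266 = 110.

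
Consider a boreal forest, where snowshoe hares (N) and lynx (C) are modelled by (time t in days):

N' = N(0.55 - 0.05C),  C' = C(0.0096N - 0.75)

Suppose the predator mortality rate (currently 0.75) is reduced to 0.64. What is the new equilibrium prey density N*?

N* ≈ 66.7

At the interior fixed point, setting dC/dt = 0 with C > 0 fixes N* = (predator death rate)/(NC coefficient) — independent of the other coefficients.
With the change, N* = 0.64/0.0096 = 66.7; it falls from 78.1.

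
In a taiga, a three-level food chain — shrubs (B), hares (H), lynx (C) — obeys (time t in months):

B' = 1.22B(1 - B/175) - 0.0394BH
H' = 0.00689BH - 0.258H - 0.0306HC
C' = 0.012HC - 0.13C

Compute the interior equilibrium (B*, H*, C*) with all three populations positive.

From dC/dt = 0: 0.012H* = 0.13, so H* = 10.8.
From dB/dt = 0: 1.22(1 - B*/175) = 0.0394·10.8, giving B* = 175·(1 - 0.35) = 114.
From dH/dt = 0: 0.00689·114 - 0.258 = 0.0306C*, so C* = 0.526/0.0306 = 17.2.

B* ≈ 114, H* ≈ 10.8, C* ≈ 17.2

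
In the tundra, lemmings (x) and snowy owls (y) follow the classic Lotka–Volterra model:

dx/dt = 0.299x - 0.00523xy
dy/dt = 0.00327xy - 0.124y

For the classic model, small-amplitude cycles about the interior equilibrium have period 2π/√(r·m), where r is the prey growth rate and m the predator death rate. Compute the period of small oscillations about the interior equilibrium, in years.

T ≈ 32.6 years

Here r = 0.299 and m = 0.124, so r·m = 0.0371.
ω = √0.0371 = 0.193 per year, hence T = 2π/ω ≈ 32.6 years.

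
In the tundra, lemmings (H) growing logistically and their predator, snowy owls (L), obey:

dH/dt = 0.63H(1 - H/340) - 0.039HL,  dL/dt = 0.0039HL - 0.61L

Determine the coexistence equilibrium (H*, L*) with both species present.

H* ≈ 156, L* ≈ 8.72

From dL/dt = 0 with L > 0: 0.0039H* = 0.61, so H* = 156.
Substitute into dH/dt = 0: 0.63(1 - 156/340) = 0.039L*.
The bracket is 0.54, giving L* = 0.34/0.039 = 8.72.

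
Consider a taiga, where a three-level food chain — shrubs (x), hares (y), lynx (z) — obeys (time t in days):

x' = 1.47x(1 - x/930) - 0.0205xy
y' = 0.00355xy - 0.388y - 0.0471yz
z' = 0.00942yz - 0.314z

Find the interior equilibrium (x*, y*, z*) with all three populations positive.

From dz/dt = 0: 0.00942y* = 0.314, so y* = 33.3.
From dx/dt = 0: 1.47(1 - x*/930) = 0.0205·33.3, giving x* = 930·(1 - 0.465) = 498.
From dy/dt = 0: 0.00355·498 - 0.388 = 0.0471z*, so z* = 1.38/0.0471 = 29.3.

x* ≈ 498, y* ≈ 33.3, z* ≈ 29.3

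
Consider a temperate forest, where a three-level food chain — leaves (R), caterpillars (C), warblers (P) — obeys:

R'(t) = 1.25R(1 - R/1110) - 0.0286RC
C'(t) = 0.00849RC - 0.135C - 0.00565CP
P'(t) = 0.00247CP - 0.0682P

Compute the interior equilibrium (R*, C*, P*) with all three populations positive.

R* ≈ 409, C* ≈ 27.6, P* ≈ 590

From dP/dt = 0: 0.00247C* = 0.0682, so C* = 27.6.
From dR/dt = 0: 1.25(1 - R*/1110) = 0.0286·27.6, giving R* = 1110·(1 - 0.632) = 409.
From dC/dt = 0: 0.00849·409 - 0.135 = 0.00565P*, so P* = 3.34/0.00565 = 590.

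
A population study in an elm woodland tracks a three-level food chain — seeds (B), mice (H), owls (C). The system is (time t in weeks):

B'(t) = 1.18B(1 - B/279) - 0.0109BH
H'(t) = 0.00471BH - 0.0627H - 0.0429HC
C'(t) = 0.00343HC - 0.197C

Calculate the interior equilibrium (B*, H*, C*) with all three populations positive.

B* ≈ 131, H* ≈ 57.4, C* ≈ 12.9

From dC/dt = 0: 0.00343H* = 0.197, so H* = 57.4.
From dB/dt = 0: 1.18(1 - B*/279) = 0.0109·57.4, giving B* = 279·(1 - 0.531) = 131.
From dH/dt = 0: 0.00471·131 - 0.0627 = 0.0429C*, so C* = 0.554/0.0429 = 12.9.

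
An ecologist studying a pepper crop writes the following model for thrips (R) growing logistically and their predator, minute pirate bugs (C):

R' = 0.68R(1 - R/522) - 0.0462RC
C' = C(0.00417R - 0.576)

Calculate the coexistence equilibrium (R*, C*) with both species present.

R* ≈ 138, C* ≈ 10.8

From dC/dt = 0 with C > 0: 0.00417R* = 0.576, so R* = 138.
Substitute into dR/dt = 0: 0.68(1 - 138/522) = 0.0462C*.
The bracket is 0.735, giving C* = 0.5/0.0462 = 10.8.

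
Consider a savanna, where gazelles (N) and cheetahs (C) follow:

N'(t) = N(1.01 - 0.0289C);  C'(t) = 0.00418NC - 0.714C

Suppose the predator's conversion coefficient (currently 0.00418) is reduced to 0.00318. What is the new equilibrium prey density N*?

At the interior fixed point, setting dC/dt = 0 with C > 0 fixes N* = (predator death rate)/(NC coefficient) — independent of the other coefficients.
With the change, N* = 0.714/0.00318 = 225; it rises from 171.

N* ≈ 225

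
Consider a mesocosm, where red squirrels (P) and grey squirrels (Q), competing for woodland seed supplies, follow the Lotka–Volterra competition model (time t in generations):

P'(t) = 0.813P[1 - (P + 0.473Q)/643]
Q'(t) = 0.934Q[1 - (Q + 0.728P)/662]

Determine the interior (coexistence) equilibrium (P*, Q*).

P* ≈ 503, Q* ≈ 296

Setting both brackets to zero gives the nullclines P + 0.473Q = 643 and 0.728P + Q = 662.
Substituting Q = 662 - 0.728P into the first: P(1 - 0.473·0.728) = 643 - 0.473·662.
So P* = 330/0.656 = 503, and then Q* = 662 - 0.728·503 = 296.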